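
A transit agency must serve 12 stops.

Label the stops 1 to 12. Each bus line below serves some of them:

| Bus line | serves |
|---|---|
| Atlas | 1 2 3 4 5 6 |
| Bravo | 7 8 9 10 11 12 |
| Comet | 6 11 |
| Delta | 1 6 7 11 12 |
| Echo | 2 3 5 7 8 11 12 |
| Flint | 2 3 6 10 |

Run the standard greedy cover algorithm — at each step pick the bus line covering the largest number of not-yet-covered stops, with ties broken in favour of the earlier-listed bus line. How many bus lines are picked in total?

Greedy: pick Echo (covers 7 new) → pick Atlas (covers 3 new) → pick Bravo (covers 2 new). Total picks: 3.
(The true minimum cover uses only 2 bus lines, so greedy is not optimal here.)

3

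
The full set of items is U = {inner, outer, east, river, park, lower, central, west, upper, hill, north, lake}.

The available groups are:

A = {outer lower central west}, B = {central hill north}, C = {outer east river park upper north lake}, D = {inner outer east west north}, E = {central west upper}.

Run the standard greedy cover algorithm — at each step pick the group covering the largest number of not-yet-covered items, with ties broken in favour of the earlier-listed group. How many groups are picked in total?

Greedy: pick C (covers 7 new) → pick A (covers 3 new) → pick B (covers 1 new) → pick D (covers 1 new). Total picks: 4.

4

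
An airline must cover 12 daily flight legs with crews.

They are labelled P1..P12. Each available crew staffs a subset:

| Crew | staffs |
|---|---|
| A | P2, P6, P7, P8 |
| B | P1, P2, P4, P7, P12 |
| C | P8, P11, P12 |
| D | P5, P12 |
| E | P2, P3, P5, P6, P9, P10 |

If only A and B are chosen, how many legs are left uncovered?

5

Union of A, B = {P1, P2, P4, P6, P7, P8, P12}.
Not covered: P3, P5, P9, P10, P11 — 5 legs.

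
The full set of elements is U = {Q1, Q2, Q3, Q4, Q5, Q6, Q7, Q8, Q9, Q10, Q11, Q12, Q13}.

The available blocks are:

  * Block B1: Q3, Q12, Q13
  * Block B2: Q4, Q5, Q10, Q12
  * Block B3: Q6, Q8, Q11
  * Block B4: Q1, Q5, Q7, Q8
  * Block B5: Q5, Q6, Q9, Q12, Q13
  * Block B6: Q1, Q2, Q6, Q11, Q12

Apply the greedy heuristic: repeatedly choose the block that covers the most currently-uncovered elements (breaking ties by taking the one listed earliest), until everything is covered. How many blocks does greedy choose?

Greedy: pick B5 (covers 5 new) → pick B4 (covers 3 new) → pick B2 (covers 2 new) → pick B6 (covers 2 new) → pick B1 (covers 1 new). Total picks: 5.

5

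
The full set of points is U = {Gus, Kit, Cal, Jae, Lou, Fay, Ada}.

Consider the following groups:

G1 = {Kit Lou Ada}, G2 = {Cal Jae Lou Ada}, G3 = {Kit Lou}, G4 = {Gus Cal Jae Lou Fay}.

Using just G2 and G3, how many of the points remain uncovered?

Union of G2, G3 = {Kit, Cal, Jae, Lou, Ada}.
Not covered: Gus, Fay — 2 points.

2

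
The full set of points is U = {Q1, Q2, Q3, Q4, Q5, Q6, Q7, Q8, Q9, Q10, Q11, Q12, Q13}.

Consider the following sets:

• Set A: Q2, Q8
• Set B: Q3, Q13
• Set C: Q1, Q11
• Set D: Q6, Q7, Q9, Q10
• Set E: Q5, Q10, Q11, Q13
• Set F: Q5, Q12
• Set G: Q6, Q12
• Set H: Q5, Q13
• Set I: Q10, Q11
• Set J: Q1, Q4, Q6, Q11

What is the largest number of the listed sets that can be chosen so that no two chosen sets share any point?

5

A, B, C, D, F are pairwise disjoint (A={Q2,Q8}; B={Q3,Q13}; C={Q1,Q11}; D={Q6,Q7,Q9,Q10}; F={Q5,Q12}).
Every remaining set overlaps one of these, and no 6 of the listed sets are pairwise disjoint, so 5 is the maximum.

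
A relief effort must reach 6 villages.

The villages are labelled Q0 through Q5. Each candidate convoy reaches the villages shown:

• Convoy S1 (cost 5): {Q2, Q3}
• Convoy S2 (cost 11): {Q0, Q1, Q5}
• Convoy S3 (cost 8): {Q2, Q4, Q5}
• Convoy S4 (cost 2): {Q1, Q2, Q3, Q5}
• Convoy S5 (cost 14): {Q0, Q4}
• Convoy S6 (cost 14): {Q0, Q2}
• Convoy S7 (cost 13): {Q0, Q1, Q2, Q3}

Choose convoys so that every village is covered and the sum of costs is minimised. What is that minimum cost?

S4, S5 together cover every village (S4 ∪ S5 = {Q0, Q1, Q2, Q3, Q4, Q5}); total cost 2 + 14 = 16.
No covering selection has total cost below 16.

16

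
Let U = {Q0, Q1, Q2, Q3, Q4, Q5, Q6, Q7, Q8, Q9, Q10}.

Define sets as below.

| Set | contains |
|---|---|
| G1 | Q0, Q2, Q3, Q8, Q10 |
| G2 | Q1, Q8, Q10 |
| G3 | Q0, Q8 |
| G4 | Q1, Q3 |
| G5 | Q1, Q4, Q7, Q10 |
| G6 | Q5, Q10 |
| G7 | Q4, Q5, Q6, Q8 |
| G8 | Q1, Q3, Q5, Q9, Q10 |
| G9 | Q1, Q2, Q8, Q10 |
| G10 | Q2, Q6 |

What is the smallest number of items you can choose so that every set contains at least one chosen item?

4

The 4 items {Q0, Q1, Q2, Q5} hit every set.
The sets G3, G4, G6, G10 are pairwise disjoint, so any hitting set needs a separate item for each — at least 4. Hence 4 is optimal.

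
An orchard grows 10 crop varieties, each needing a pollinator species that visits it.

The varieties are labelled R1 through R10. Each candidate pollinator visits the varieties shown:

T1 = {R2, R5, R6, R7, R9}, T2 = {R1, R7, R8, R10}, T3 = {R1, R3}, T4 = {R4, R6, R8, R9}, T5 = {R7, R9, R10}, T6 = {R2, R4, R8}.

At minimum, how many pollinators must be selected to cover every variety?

T1 and T2 and T3 and T6 together: T1 ∪ T2 ∪ T3 ∪ T6 = {R1, R2, R3, R4, R5, R6, R7, R8, R9, R10} — every variety is covered.
No 3 of the 6 pollinators cover everything (all 20 combinations miss at least one variety), so 4 is optimal.

4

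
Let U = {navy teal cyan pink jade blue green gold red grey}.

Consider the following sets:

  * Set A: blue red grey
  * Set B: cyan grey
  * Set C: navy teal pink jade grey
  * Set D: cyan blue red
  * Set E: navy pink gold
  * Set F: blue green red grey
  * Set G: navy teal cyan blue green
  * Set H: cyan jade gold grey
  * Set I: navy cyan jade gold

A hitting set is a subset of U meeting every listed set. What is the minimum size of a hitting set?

3

The 3 elements {navy, cyan, blue} hit every set.
No choice of 2 elements meets every set, so 3 is the minimum.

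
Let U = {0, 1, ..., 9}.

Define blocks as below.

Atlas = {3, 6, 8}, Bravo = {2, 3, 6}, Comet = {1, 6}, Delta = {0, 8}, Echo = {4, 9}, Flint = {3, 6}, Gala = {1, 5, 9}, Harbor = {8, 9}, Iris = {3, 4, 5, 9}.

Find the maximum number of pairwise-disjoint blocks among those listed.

3

Comet, Delta, Echo are pairwise disjoint (Comet={1,6}; Delta={0,8}; Echo={4,9}).
Every remaining block overlaps one of these, and no 4 of the listed blocks are pairwise disjoint, so 3 is the maximum.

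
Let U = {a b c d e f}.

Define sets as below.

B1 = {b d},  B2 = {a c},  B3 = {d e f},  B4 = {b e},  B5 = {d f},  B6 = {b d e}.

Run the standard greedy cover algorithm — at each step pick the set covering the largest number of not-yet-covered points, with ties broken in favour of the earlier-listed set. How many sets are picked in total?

Greedy: pick B3 (covers 3 new) → pick B2 (covers 2 new) → pick B1 (covers 1 new). Total picks: 3.

3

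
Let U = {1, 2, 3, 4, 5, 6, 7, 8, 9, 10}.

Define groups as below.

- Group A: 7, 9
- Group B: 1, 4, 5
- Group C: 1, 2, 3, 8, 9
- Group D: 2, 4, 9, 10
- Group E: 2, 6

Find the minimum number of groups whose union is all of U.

5

A, B, C, D, and E cover everything between them: the union {1, 2, 3, 4, 5, 6, 7, 8, 9, 10} is all of U.
No 4 of the 5 groups cover everything (all 5 combinations miss at least one item), so 5 is optimal.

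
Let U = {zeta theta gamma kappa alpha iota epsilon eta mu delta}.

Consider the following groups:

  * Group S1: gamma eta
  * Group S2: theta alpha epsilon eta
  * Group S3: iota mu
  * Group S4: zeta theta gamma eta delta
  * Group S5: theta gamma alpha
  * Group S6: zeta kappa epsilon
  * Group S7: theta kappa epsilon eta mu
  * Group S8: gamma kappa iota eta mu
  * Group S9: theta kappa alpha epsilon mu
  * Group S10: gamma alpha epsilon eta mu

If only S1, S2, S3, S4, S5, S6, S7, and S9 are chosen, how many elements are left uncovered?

0

Union of S1, S2, S3, S4, S5, S6, S7, S9 = {zeta, theta, gamma, kappa, alpha, iota, epsilon, eta, mu, delta} — that's every element, so 0 are uncovered.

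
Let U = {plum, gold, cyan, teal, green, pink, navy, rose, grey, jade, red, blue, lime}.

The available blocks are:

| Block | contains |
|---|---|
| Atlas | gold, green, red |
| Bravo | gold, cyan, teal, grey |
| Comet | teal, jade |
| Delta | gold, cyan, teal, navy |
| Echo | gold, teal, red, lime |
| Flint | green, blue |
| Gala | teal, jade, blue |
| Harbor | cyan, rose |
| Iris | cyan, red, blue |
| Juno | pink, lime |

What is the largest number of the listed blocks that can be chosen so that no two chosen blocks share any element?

4

Atlas, Gala, Harbor, Juno are pairwise disjoint (Atlas={gold,green,red}; Gala={teal,jade,blue}; Harbor={cyan,rose}; Juno={pink,lime}).
Every remaining block overlaps one of these, and no 5 of the listed blocks are pairwise disjoint, so 4 is the maximum.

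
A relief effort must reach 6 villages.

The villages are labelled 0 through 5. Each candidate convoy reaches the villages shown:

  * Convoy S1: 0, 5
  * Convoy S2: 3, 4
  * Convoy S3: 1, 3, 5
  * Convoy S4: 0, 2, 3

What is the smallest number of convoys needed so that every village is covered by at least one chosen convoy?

S2 and S3 and S4 together: S2 ∪ S3 ∪ S4 = {0, 1, 2, 3, 4, 5} — every village is covered.
Only S3 contains 1, so S3 is forced; the remaining 3 villages need at least 2 more convoys (each remaining convoy adds at most 2) — so at least 3 convoys are needed, and 3 is optimal.

3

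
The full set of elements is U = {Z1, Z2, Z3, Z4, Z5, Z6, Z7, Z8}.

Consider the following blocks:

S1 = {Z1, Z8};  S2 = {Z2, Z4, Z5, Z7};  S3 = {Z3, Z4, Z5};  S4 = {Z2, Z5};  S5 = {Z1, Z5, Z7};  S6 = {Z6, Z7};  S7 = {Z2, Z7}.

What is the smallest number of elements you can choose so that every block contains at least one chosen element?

3

Take H = {Z5, Z7, Z8}. Each listed block contains at least one of these, so H is a hitting set of size 3.
The blocks S1, S3, S7 are pairwise disjoint, so any hitting set needs a separate element for each — at least 3. Hence 3 is optimal.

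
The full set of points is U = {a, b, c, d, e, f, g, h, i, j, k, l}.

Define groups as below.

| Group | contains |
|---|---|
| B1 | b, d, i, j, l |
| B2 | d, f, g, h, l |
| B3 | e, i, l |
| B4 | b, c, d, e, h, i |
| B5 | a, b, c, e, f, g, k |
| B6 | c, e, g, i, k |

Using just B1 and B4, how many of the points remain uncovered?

4

Union of B1, B4 = {b, c, d, e, h, i, j, l}.
Not covered: a, f, g, k — 4 points.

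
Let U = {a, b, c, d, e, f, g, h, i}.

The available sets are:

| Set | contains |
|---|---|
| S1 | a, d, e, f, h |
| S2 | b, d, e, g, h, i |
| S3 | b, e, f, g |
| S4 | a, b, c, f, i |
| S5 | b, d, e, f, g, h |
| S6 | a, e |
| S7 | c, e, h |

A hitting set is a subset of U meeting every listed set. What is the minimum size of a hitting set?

T = {b, e} meets every set (each contains at least one member of T), and |T| = 2.
No single point lies in every set, so at least 2 are needed and 2 is optimal.

2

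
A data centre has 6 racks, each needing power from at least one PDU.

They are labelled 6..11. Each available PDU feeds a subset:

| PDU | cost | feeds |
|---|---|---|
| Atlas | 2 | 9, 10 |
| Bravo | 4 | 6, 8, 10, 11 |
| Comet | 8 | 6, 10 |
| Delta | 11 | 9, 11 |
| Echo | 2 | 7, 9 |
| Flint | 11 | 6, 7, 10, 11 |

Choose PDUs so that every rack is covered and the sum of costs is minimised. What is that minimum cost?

Bravo, Echo together cover every rack (Bravo ∪ Echo = {6, 7, 8, 9, 10, 11}); total cost 4 + 2 = 6.
The greedy pick Atlas, Bravo, Echo costs 8; no covering selection beats 6.

6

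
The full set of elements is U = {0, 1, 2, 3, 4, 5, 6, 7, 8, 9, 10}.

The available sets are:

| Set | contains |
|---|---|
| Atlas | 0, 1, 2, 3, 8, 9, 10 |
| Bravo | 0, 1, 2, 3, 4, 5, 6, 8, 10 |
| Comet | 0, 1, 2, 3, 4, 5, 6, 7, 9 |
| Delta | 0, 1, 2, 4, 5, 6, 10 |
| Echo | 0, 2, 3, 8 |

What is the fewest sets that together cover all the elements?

2

Atlas and Comet cover everything between them: the union {0, 1, 2, 3, 4, 5, 6, 7, 8, 9, 10} is all of U.
No single set has all 11 elements (the largest, Bravo, has 9), so 2 is optimal.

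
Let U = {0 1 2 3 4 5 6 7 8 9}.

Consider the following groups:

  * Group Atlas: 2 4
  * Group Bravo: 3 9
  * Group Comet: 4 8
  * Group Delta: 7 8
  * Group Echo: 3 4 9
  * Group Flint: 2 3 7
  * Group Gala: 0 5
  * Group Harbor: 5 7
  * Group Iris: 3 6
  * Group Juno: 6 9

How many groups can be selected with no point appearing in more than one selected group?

Atlas, Bravo, Delta, Gala are pairwise disjoint (Atlas={2,4}; Bravo={3,9}; Delta={7,8}; Gala={0,5}).
Every remaining group overlaps one of these, and no 5 of the listed groups are pairwise disjoint, so 4 is the maximum.

4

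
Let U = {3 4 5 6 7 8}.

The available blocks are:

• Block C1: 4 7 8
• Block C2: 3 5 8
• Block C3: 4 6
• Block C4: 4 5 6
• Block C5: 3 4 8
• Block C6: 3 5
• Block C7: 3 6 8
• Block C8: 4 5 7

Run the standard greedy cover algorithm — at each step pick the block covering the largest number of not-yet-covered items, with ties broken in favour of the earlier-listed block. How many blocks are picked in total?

3

Greedy: pick C1 (covers 3 new) → pick C2 (covers 2 new) → pick C3 (covers 1 new). Total picks: 3.
(The true minimum cover uses only 2 blocks, so greedy is not optimal here.)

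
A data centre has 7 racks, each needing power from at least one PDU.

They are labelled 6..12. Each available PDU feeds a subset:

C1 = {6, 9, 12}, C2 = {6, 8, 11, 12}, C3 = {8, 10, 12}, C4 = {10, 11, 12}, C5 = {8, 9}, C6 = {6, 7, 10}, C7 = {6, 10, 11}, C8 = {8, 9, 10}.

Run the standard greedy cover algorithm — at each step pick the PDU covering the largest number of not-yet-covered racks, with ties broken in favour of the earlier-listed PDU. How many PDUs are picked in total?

3

Greedy: pick C2 (covers 4 new) → pick C6 (covers 2 new) → pick C1 (covers 1 new). Total picks: 3.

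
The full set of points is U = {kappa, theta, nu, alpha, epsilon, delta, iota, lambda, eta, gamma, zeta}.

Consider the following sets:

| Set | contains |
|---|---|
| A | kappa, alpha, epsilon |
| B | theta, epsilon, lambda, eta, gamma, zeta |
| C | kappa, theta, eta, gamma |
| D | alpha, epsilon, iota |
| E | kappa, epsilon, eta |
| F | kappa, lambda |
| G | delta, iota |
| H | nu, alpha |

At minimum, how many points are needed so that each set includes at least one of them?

T = {kappa, nu, iota, eta} meets every set (each contains at least one member of T), and |T| = 4.
No choice of 3 points meets every set, so 4 is the minimum.

4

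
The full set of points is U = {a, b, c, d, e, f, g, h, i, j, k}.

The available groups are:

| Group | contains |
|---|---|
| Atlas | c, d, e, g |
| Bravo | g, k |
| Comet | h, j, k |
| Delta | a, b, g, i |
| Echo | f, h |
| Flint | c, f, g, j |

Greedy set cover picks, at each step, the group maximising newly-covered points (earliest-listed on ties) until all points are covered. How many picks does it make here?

4

Greedy: pick Atlas (covers 4 new) → pick Comet (covers 3 new) → pick Delta (covers 3 new) → pick Echo (covers 1 new). Total picks: 4.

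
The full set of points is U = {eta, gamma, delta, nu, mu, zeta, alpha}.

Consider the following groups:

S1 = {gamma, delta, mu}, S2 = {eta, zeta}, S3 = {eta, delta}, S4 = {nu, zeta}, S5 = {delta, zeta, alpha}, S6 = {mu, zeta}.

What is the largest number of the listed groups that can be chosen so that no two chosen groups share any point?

2

S3, S6 are pairwise disjoint (S3={eta,delta}; S6={mu,zeta}).
Every remaining group overlaps one of these, and no 3 of the listed groups are pairwise disjoint, so 2 is the maximum.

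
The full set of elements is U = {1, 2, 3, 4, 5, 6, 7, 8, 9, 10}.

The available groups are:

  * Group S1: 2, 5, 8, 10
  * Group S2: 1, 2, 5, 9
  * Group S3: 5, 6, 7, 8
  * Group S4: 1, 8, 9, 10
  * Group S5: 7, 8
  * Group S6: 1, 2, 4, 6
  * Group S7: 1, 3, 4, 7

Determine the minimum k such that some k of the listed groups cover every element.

4

Take {S3, S4, S6, S7}. Their union is {1, 2, 3, 4, 5, 6, 7, 8, 9, 10}, which is all 10 elements.
No 3 of the 7 groups cover everything (all 35 combinations miss at least one element), so 4 is optimal.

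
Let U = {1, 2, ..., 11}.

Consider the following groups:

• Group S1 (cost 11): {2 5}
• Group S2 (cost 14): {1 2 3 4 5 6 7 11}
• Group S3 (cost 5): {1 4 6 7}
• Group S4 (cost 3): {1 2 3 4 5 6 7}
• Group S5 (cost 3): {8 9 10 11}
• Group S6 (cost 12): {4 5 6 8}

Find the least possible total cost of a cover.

S4, S5 together cover every element (S4 ∪ S5 = {1, 2, 3, 4, 5, 6, 7, 8, 9, 10, 11}); total cost 3 + 3 = 6.
No covering selection has total cost below 6.

6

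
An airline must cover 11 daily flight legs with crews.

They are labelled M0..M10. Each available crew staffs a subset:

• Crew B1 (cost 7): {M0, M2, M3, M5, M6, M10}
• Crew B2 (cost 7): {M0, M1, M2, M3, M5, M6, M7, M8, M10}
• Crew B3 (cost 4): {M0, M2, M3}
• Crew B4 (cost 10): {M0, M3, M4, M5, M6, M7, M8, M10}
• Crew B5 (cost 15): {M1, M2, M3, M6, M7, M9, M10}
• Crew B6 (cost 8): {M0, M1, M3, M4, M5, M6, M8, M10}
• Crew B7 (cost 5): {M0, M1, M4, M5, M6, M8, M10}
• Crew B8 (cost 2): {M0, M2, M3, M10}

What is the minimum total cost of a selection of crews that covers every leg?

B5, B7 together cover every leg (B5 ∪ B7 = {M0, M1, M2, M3, M4, M5, M6, M7, M8, M9, M10}); total cost 15 + 5 = 20.
The greedy pick B8, B7, B2, B5 costs 29; no covering selection beats 20.

20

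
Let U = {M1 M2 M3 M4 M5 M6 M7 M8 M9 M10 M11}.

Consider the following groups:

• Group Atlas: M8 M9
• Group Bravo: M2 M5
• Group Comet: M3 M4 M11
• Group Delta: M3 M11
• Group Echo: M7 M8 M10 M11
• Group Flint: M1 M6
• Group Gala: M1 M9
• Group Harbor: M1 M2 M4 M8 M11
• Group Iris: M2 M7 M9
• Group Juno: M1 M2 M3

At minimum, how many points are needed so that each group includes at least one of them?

4

The 4 points {M1, M2, M3, M8} hit every group.
The groups Atlas, Bravo, Delta, Flint are pairwise disjoint, so any hitting set needs a separate point for each — at least 4. Hence 4 is optimal.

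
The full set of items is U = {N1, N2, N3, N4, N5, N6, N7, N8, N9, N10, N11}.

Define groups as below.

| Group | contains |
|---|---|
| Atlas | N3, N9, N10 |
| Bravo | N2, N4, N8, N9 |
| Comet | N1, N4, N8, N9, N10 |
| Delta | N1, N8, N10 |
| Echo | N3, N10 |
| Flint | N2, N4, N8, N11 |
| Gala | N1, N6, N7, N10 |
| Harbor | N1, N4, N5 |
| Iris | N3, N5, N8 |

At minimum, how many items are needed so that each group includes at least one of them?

3

The 3 items {N1, N2, N3} hit every group.
No choice of 2 items meets every group, so 3 is the minimum.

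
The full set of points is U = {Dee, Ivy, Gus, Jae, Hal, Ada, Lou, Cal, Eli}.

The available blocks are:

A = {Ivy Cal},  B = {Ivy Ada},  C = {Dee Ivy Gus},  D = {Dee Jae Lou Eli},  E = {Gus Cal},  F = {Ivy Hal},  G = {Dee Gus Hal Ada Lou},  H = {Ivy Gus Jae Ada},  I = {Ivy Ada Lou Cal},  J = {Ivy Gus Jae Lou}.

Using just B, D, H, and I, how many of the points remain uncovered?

1

Union of B, D, H, I = {Dee, Ivy, Gus, Jae, Ada, Lou, Cal, Eli}.
Not covered: Hal — 1 point.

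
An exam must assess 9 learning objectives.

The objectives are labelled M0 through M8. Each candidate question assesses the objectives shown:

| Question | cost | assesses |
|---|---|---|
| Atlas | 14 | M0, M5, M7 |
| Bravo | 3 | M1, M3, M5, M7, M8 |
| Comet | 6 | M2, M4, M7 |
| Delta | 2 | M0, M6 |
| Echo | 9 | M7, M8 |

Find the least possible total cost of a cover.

11

Bravo, Comet, Delta together cover every objective (Bravo ∪ Comet ∪ Delta = {M0, M1, M2, M3, M4, M5, M6, M7, M8}); total cost 3 + 6 + 2 = 11.
No covering selection has total cost below 11.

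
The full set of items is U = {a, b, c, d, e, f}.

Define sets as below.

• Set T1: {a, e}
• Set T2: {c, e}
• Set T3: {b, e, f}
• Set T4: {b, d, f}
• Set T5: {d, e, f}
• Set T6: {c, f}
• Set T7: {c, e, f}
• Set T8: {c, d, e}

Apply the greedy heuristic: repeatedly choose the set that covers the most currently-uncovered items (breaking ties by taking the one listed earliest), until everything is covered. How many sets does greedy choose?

3

Greedy: pick T3 (covers 3 new) → pick T8 (covers 2 new) → pick T1 (covers 1 new). Total picks: 3.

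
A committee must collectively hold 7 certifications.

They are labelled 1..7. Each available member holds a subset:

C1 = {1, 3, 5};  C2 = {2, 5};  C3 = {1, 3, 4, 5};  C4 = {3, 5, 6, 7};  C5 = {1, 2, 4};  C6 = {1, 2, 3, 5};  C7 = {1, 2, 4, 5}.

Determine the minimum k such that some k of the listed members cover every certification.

2

Take {C4, C7}. Their union is {1, 2, 3, 4, 5, 6, 7}, which is all 7 certifications.
No single member has all 7 certifications (the largest, C3, has 4), so 2 is optimal.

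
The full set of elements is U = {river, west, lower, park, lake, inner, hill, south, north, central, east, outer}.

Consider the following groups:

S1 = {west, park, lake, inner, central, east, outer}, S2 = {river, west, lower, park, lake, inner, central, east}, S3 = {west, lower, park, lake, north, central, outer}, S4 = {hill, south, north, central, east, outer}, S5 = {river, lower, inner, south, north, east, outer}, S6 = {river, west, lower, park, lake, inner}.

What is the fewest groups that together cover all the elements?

2

Take {S2, S4}. Their union is {river, west, lower, park, lake, inner, hill, south, north, central, east, outer}, which is all 12 elements.
No single group has all 12 elements (the largest, S2, has 8), so 2 is optimal.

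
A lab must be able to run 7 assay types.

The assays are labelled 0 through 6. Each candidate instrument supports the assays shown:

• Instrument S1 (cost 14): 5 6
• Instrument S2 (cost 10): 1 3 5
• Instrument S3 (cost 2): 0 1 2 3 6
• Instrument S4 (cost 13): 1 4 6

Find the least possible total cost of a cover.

25

S2, S3, S4 together cover every assay (S2 ∪ S3 ∪ S4 = {0, 1, 2, 3, 4, 5, 6}); total cost 10 + 2 + 13 = 25.
No covering selection has total cost below 25.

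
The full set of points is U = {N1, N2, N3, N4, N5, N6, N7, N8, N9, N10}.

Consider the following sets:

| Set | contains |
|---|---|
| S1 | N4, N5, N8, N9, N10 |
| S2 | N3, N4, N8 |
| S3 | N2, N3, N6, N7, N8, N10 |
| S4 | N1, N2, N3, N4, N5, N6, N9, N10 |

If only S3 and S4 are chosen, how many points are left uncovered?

0

Union of S3, S4 = {N1, N2, N3, N4, N5, N6, N7, N8, N9, N10} — that's every point, so 0 are uncovered.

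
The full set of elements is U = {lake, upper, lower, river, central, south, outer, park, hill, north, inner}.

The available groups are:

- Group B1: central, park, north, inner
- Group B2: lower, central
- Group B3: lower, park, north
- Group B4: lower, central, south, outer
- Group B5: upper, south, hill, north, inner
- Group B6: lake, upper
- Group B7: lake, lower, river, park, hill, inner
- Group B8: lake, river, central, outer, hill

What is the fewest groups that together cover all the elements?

Take {B4, B5, B7}. Their union is {lake, upper, lower, river, central, south, outer, park, hill, north, inner}, which is all 11 elements.
No 2 of the 8 groups cover everything (all 28 combinations miss at least one element), so 3 is optimal.

3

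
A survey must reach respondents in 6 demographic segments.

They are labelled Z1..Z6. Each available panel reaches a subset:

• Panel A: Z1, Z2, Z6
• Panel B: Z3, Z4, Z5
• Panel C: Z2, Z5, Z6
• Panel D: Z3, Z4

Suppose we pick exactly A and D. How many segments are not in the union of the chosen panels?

Union of A, D = {Z1, Z2, Z3, Z4, Z6}.
Not covered: Z5 — 1 segment.

1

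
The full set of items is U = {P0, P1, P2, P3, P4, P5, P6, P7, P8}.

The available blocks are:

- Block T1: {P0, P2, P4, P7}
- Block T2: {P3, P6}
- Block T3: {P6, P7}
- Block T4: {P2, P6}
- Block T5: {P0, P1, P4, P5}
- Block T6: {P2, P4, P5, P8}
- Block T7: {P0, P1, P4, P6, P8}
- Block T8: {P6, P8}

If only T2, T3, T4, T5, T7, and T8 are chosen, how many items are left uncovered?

0

Union of T2, T3, T4, T5, T7, T8 = {P0, P1, P2, P3, P4, P5, P6, P7, P8} — that's every item, so 0 are uncovered.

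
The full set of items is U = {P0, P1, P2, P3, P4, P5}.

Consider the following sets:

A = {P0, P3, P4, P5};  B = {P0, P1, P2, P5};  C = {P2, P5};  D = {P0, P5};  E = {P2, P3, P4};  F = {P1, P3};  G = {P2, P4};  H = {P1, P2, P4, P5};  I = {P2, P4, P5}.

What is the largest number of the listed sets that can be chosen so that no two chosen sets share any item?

D, F, G are pairwise disjoint (D={P0,P5}; F={P1,P3}; G={P2,P4}).
Every remaining set overlaps one of these, and no 4 of the listed sets are pairwise disjoint, so 3 is the maximum.

3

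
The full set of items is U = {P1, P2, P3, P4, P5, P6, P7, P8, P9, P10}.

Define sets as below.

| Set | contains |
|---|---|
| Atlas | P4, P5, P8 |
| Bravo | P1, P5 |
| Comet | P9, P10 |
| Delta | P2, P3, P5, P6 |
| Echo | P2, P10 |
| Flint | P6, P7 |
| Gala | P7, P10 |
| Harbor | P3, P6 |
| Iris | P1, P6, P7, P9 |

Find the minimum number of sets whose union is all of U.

4

Atlas, Delta, Echo, and Iris cover everything between them: the union {P1, P2, P3, P4, P5, P6, P7, P8, P9, P10} is all of U.
No 3 of the 9 sets cover everything (all 84 combinations miss at least one item), so 4 is optimal.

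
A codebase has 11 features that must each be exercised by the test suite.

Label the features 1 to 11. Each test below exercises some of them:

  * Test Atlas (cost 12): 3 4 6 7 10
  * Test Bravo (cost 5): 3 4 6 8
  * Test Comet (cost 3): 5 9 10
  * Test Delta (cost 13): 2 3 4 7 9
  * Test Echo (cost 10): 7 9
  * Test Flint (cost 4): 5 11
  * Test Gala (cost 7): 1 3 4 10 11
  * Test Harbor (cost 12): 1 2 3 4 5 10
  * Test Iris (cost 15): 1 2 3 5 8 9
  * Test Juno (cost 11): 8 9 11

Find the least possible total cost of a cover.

28

Bravo, Comet, Delta, Gala together cover every feature (Bravo ∪ Comet ∪ Delta ∪ Gala = {1, 2, 3, 4, 5, 6, 7, 8, 9, 10, 11}); total cost 5 + 3 + 13 + 7 = 28.
No covering selection has total cost below 28.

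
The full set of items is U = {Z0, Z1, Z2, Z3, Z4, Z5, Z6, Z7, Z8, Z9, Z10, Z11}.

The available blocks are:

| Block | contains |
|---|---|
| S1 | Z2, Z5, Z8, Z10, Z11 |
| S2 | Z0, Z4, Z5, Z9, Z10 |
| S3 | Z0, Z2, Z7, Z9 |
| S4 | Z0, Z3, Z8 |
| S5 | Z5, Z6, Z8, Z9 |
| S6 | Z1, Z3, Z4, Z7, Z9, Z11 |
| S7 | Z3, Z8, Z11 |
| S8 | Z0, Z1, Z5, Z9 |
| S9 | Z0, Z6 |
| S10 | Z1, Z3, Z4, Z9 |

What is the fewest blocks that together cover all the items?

3

Take {S1, S6, S9}. Their union is {Z0, Z1, Z2, Z3, Z4, Z5, Z6, Z7, Z8, Z9, Z10, Z11}, which is all 12 items.
No 2 of the 10 blocks cover everything (all 45 combinations miss at least one item), so 3 is optimal.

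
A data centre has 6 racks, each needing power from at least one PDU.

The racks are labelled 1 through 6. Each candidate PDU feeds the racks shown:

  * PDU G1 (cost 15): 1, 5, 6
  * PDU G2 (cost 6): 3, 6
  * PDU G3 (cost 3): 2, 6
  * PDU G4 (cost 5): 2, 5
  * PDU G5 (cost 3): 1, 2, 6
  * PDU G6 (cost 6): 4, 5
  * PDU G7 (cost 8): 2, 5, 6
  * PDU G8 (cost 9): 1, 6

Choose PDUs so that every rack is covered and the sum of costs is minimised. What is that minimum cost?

15

G2, G5, G6 together cover every rack (G2 ∪ G5 ∪ G6 = {1, 2, 3, 4, 5, 6}); total cost 6 + 3 + 6 = 15.
No covering selection has total cost below 15.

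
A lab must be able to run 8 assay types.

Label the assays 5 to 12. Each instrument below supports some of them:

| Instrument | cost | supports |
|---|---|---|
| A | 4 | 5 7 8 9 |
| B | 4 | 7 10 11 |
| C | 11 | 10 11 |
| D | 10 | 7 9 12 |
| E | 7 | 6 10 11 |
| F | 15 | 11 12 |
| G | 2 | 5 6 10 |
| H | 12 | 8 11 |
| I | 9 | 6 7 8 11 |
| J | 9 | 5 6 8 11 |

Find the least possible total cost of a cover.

A, B, D, G together cover every assay (A ∪ B ∪ D ∪ G = {5, 6, 7, 8, 9, 10, 11, 12}); total cost 4 + 4 + 10 + 2 = 20.
No covering selection has total cost below 20.

20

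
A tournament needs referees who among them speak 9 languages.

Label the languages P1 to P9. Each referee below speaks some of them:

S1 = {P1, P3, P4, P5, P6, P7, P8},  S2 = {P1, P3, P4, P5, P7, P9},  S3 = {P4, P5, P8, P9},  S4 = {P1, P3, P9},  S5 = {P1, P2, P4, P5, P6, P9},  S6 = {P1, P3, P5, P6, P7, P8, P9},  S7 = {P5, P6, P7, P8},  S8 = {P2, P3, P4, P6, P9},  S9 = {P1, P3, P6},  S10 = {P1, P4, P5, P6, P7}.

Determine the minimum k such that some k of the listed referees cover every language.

2

Take {S1, S5}. Their union is {P1, P2, P3, P4, P5, P6, P7, P8, P9}, which is all 9 languages.
No single referee has all 9 languages (the largest, S1, has 7), so 2 is optimal.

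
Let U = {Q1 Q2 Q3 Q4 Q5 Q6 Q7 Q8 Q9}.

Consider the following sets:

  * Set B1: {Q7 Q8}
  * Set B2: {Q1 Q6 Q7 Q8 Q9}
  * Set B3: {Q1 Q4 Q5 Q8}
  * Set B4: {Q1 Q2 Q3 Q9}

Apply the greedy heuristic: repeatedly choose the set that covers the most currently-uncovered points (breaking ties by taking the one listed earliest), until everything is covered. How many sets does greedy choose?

3

Greedy: pick B2 (covers 5 new) → pick B3 (covers 2 new) → pick B4 (covers 2 new). Total picks: 3.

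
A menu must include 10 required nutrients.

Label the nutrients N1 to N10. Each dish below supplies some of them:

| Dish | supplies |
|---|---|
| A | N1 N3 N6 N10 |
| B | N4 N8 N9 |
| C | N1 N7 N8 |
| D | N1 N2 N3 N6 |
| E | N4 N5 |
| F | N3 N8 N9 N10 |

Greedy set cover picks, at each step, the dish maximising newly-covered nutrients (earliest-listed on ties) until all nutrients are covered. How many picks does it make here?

5

Greedy: pick A (covers 4 new) → pick B (covers 3 new) → pick C (covers 1 new) → pick D (covers 1 new) → pick E (covers 1 new). Total picks: 5.
(The true minimum cover uses only 4 dishes, so greedy is not optimal here.)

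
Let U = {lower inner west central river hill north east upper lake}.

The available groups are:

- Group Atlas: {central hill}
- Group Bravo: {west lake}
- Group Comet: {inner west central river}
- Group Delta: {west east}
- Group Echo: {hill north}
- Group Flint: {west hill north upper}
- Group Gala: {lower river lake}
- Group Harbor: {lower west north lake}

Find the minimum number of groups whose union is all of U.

4

Take {Comet, Delta, Flint, Harbor}. Their union is {lower, inner, west, central, river, hill, north, east, upper, lake}, which is all 10 items.
Only Delta contains east, so Delta is forced; the remaining 8 items need at least 3 more groups (each remaining group adds at most 3) — so at least 4 groups are needed, and 4 is optimal.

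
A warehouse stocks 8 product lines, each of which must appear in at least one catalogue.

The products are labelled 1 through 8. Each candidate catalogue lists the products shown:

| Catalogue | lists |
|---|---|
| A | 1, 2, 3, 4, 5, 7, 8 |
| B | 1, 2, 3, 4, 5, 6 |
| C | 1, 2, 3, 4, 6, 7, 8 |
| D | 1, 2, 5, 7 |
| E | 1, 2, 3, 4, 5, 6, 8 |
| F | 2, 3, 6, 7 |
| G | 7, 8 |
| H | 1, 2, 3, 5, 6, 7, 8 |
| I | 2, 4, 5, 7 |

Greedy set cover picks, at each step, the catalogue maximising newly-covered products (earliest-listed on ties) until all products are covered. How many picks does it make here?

Greedy: pick A (covers 7 new) → pick B (covers 1 new). Total picks: 2.

2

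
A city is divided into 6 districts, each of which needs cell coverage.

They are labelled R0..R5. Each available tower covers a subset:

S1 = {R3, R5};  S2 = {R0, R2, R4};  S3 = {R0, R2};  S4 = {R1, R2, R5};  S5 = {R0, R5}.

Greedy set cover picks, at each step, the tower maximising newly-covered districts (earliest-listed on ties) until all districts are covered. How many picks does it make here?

3

Greedy: pick S2 (covers 3 new) → pick S1 (covers 2 new) → pick S4 (covers 1 new). Total picks: 3.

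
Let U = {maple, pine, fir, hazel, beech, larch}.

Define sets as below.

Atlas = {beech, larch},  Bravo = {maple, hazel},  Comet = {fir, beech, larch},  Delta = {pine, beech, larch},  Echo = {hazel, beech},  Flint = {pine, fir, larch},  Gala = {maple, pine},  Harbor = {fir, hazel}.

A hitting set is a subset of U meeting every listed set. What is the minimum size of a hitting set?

The 3 items {maple, fir, beech} hit every set.
The sets Atlas, Gala, Harbor are pairwise disjoint, so any hitting set needs a separate item for each — at least 3. Hence 3 is optimal.

3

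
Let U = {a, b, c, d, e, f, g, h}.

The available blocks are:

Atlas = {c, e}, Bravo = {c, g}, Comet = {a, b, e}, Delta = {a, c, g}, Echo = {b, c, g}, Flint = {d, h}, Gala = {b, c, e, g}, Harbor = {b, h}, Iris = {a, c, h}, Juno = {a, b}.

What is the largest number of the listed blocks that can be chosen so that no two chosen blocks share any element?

Bravo, Flint, Juno are pairwise disjoint (Bravo={c,g}; Flint={d,h}; Juno={a,b}).
Every remaining block overlaps one of these, and no 4 of the listed blocks are pairwise disjoint, so 3 is the maximum.

3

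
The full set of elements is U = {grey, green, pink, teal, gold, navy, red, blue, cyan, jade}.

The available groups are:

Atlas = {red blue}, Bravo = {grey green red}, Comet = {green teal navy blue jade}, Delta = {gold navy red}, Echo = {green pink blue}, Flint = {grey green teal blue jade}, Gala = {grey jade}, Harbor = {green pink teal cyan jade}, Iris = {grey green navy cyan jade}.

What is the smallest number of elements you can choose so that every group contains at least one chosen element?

H = {pink, red, jade} meets every group (each contains at least one member of H), and |H| = 3.
The groups Delta, Echo, Gala are pairwise disjoint, so any hitting set needs a separate element for each — at least 3. Hence 3 is optimal.

3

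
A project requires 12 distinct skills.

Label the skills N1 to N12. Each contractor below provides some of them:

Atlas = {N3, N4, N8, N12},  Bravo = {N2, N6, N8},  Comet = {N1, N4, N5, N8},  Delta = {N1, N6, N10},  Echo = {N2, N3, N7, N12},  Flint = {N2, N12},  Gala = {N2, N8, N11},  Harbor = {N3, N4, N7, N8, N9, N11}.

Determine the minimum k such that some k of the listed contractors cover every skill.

Comet and Delta and Echo and Harbor together: Comet ∪ Delta ∪ Echo ∪ Harbor = {N1, N2, N3, N4, N5, N6, N7, N8, N9, N10, N11, N12} — every skill is covered.
No 3 of the 8 contractors cover everything (all 56 combinations miss at least one skill), so 4 is optimal.

4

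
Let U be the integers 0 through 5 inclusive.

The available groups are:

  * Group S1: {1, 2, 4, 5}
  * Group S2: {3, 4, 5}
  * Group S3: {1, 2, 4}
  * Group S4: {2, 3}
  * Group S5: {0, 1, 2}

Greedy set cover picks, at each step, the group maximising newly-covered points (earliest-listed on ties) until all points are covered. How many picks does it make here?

Greedy: pick S1 (covers 4 new) → pick S2 (covers 1 new) → pick S5 (covers 1 new). Total picks: 3.
(The true minimum cover uses only 2 groups, so greedy is not optimal here.)

3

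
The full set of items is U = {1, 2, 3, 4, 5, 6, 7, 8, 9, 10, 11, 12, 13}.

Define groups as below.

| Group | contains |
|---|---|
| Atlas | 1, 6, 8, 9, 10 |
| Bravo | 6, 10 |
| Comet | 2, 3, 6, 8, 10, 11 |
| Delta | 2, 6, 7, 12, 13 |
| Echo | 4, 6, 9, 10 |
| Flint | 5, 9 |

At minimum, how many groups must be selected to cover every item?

Take {Atlas, Comet, Delta, Echo, Flint}. Their union is {1, 2, 3, 4, 5, 6, 7, 8, 9, 10, 11, 12, 13}, which is all 13 items.
No 4 of the 6 groups cover everything (all 15 combinations miss at least one item), so 5 is optimal.

5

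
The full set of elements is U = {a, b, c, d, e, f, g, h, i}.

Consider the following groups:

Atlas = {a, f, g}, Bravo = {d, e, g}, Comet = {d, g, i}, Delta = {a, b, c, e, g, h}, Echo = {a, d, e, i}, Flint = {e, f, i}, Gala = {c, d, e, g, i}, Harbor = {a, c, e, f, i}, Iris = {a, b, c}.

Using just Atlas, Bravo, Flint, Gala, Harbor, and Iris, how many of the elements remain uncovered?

1

Union of Atlas, Bravo, Flint, Gala, Harbor, Iris = {a, b, c, d, e, f, g, i}.
Not covered: h — 1 element.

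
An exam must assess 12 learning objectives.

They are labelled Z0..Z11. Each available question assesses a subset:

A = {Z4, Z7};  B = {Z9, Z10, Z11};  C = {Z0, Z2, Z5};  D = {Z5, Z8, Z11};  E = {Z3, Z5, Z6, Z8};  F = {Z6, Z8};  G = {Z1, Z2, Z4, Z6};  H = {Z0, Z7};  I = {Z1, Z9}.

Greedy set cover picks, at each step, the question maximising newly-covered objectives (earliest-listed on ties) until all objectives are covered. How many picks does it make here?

Greedy: pick E (covers 4 new) → pick B (covers 3 new) → pick G (covers 3 new) → pick H (covers 2 new). Total picks: 4.

4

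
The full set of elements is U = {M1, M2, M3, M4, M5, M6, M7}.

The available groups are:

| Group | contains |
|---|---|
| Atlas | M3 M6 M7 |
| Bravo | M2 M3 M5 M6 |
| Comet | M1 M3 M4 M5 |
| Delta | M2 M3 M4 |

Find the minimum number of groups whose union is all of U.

3

Atlas, Comet, and Delta cover everything between them: the union {M1, M2, M3, M4, M5, M6, M7} is all of U.
Only Comet contains M1, so Comet is forced; the remaining 3 elements need at least 2 more groups (each remaining group adds at most 2) — so at least 3 groups are needed, and 3 is optimal.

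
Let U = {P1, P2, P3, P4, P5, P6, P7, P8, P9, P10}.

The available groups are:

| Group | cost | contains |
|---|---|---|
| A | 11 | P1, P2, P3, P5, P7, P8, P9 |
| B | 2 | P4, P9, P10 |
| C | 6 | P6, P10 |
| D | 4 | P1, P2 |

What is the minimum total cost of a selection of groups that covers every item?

A, B, C together cover every item (A ∪ B ∪ C = {P1, P2, P3, P4, P5, P6, P7, P8, P9, P10}); total cost 11 + 2 + 6 = 19.
No covering selection has total cost below 19.

19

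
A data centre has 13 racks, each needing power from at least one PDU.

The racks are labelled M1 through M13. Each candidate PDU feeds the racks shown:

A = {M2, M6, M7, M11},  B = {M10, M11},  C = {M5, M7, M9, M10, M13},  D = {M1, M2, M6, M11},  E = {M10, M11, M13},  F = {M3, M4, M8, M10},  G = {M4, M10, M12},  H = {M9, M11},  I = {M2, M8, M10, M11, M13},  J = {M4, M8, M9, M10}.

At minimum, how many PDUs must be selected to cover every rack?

4

C and D and F and G together: C ∪ D ∪ F ∪ G = {M1, M2, M3, M4, M5, M6, M7, M8, M9, M10, M11, M12, M13} — every rack is covered.
Only F contains M3, so F is forced; the remaining 9 racks need at least 3 more PDUs (each remaining PDU adds at most 4) — so at least 4 PDUs are needed, and 4 is optimal.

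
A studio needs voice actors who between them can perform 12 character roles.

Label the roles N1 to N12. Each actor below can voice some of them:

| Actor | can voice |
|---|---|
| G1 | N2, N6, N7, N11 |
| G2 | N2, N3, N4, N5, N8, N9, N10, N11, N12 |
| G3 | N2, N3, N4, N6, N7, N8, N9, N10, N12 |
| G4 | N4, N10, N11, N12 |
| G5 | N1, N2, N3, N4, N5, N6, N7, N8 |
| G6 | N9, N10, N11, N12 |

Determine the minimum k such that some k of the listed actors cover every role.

G5 and G6 together: G5 ∪ G6 = {N1, N2, N3, N4, N5, N6, N7, N8, N9, N10, N11, N12} — every role is covered.
No single actor has all 12 roles (the largest, G2, has 9), so 2 is optimal.

2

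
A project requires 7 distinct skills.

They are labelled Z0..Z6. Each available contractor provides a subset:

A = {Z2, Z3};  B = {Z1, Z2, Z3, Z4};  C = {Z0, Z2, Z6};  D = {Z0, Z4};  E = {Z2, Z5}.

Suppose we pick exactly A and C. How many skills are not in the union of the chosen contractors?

Union of A, C = {Z0, Z2, Z3, Z6}.
Not covered: Z1, Z4, Z5 — 3 skills.

3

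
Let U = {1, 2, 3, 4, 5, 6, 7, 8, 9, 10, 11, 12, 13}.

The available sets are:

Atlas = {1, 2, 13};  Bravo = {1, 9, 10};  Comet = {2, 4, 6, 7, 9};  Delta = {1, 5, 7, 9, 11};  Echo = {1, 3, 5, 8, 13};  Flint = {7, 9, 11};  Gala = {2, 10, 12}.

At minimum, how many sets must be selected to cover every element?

4

Comet, Delta, Echo, and Gala cover everything between them: the union {1, 2, 3, 4, 5, 6, 7, 8, 9, 10, 11, 12, 13} is all of U.
No 3 of the 7 sets cover everything (all 35 combinations miss at least one element), so 4 is optimal.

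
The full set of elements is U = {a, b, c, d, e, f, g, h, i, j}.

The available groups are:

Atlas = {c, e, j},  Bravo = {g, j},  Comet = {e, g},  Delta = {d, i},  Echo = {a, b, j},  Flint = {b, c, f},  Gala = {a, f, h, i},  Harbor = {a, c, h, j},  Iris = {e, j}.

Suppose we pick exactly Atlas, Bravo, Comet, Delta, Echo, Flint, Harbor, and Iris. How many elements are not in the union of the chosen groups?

Union of Atlas, Bravo, Comet, Delta, Echo, Flint, Harbor, Iris = {a, b, c, d, e, f, g, h, i, j} — that's every element, so 0 are uncovered.

0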